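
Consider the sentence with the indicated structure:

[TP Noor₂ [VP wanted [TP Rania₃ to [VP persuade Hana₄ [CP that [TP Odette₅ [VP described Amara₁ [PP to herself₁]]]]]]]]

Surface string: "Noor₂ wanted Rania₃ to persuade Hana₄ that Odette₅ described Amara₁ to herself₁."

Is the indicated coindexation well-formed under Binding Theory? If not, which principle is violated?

grammatical

The two coindexed NPs are *Amara₁* and *herself₁*.
*herself₁* is an anaphor; its binding domain is the embedded TP, whose subject is Odette₅. *Amara₁* c-commands it within that domain and shares its index, so Principle A is satisfied.
*Amara₁* is an R-expression; *herself₁* does not c-command it, and no other NP shares its index, so Principle C is satisfied.
All principles are respected.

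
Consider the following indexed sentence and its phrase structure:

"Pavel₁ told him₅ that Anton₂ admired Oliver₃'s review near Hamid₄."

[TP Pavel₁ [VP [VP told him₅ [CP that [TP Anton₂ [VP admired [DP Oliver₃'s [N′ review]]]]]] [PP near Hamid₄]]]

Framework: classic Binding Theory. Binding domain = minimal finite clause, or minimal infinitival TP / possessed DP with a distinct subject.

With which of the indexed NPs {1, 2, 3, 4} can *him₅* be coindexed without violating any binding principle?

{4}

*him* is a pronoun, so Principle B applies: it must be free in its binding domain.
Binding domain of *him₅*: the matrix TP, whose subject is Pavel₁.
*Pavel₁* c-commands the pronoun within its binding domain → coindexation would violate Principle B.
*Anton₂*: the pronoun c-commands this R-expression → coindexation would violate Principle C on *Anton₂*.
*Oliver₃*: the pronoun c-commands this R-expression → coindexation would violate Principle C on *Oliver₃*.
*Hamid₄* and the pronoun do not c-command one another → neither Principle B nor Principle C is at stake; coindexation permitted.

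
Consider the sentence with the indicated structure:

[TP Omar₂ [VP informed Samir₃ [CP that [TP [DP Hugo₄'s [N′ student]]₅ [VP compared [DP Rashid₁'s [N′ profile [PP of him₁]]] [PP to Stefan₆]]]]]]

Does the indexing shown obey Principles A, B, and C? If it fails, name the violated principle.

The two coindexed NPs are *Rashid₁* and *him₁*.
*him₁* is a pronoun. Its binding domain is the possessed DP, whose subject is Rashid₁.
*Rashid₁* c-commands it within that domain and carries the same index.
The pronoun is locally bound → Principle B violation.

Principle B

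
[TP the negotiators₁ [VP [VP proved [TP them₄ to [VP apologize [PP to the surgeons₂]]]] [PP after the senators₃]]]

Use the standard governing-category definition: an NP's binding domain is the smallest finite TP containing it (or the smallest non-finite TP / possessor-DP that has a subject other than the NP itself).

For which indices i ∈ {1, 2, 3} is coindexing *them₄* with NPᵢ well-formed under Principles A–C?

{3}

*them* is a pronoun, so Principle B applies: it must be free in its binding domain.
Binding domain of *them₄*: the matrix TP, whose subject is the negotiators₁.
*the negotiators₁* c-commands the pronoun within its binding domain → coindexation would violate Principle B.
*the surgeons₂*: the pronoun c-commands this R-expression → coindexation would violate Principle C on *the surgeons₂*.
*the senators₃* and the pronoun do not c-command one another → neither Principle B nor Principle C is at stake; coindexation permitted.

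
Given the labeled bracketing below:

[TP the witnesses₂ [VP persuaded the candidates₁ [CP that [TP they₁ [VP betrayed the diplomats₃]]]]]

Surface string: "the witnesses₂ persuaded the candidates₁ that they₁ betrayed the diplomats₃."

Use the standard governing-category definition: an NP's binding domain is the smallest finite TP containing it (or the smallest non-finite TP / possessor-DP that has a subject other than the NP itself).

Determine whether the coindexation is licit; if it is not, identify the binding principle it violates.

The two coindexed NPs are *the candidates₁* and *they₁*.
*they₁* is a pronoun; nothing c-commands it within its binding domain (the embedded TP.), so Principle B holds trivially.
*the candidates₁* is an R-expression; *they₁* does not c-command it, and no other NP shares its index, so Principle C is satisfied.
All principles are respected.

grammatical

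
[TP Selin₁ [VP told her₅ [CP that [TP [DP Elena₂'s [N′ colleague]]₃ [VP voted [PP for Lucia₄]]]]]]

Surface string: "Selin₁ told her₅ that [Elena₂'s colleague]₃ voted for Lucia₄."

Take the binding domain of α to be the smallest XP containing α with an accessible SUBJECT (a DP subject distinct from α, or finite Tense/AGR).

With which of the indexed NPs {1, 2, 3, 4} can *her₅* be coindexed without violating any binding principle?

none

*her* is a pronoun, so Principle B applies: it must be free in its binding domain.
Binding domain of *her₅*: the matrix TP, whose subject is Selin₁.
*Selin₁* c-commands the pronoun within its binding domain → coindexation would violate Principle B.
*Elena₂*: the pronoun c-commands this R-expression → coindexation would violate Principle C on *Elena₂*.
*[Elena₂'s colleague]₃*: the pronoun c-commands this R-expression → coindexation would violate Principle C on *[Elena₂'s colleague]₃*.
*Lucia₄*: the pronoun c-commands this R-expression → coindexation would violate Principle C on *Lucia₄*.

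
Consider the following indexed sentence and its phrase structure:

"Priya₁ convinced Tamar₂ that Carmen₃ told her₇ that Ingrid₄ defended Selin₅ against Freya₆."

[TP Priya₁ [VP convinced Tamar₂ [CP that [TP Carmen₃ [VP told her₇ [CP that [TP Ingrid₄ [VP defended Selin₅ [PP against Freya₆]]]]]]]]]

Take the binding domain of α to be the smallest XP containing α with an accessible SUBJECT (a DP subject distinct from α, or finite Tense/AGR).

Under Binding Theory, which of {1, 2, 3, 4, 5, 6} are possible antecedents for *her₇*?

{1, 2}

*her* is a pronoun, so Principle B applies: it must be free in its binding domain.
Binding domain of *her₇*: the embedded TP, whose subject is Carmen₃.
*Priya₁* c-commands the pronoun but from outside its binding domain, and is not c-commanded by it → coindexation permitted.
*Tamar₂* c-commands the pronoun but from outside its binding domain, and is not c-commanded by it → coindexation permitted.
*Carmen₃* c-commands the pronoun within its binding domain → coindexation would violate Principle B.
*Ingrid₄*: the pronoun c-commands this R-expression → coindexation would violate Principle C on *Ingrid₄*.
*Selin₅*: the pronoun c-commands this R-expression → coindexation would violate Principle C on *Selin₅*.
*Freya₆*: the pronoun c-commands this R-expression → coindexation would violate Principle C on *Freya₆*.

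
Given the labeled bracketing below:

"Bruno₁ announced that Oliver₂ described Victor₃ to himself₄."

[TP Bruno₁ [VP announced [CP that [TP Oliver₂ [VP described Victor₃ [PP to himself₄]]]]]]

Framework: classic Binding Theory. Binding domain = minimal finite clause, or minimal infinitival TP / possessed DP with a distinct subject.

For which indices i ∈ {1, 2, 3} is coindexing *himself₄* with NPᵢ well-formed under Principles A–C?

{2, 3}

*himself* is an anaphor, so Principle A applies: it must be bound in its binding domain.
Binding domain of *himself₄*: the embedded TP, whose subject is Oliver₂.
*Bruno₁* c-commands the anaphor but is outside its binding domain → cannot satisfy Principle A.
*Oliver₂* c-commands the anaphor within its binding domain → licit binder.
*Victor₃* c-commands the anaphor within its binding domain → licit binder.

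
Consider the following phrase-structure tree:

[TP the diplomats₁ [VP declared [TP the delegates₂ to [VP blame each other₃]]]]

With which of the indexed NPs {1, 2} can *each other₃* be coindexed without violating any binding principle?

{2}

*each other* is an anaphor, so Principle A applies: it must be bound in its binding domain.
Binding domain of *each other₃*: the embedded TP, whose subject is the delegates₂.
*the diplomats₁* c-commands the anaphor but is outside its binding domain → cannot satisfy Principle A.
*the delegates₂* c-commands the anaphor within its binding domain → licit binder.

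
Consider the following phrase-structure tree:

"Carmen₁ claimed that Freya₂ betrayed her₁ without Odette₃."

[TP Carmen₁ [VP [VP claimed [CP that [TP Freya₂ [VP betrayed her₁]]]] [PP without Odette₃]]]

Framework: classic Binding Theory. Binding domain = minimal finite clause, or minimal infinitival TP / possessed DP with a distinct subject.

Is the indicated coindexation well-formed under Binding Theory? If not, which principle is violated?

grammatical

The two coindexed NPs are *Carmen₁* and *her₁*.
*her₁* is a pronoun; its binding domain is the embedded TP, whose subject is Freya₂. Within that domain it is c-commanded only by *Freya₂*, which carries a different index — the pronoun is free locally, so Principle B holds.
*Carmen₁* is an R-expression; *her₁* does not c-command it, and no other NP shares its index, so Principle C is satisfied.
All principles are respected.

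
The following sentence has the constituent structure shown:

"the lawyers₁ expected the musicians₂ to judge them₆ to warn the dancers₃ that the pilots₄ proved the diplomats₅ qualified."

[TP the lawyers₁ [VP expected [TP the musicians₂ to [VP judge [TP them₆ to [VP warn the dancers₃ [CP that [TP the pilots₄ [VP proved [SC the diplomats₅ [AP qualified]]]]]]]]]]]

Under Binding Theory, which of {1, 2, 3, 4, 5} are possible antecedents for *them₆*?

*them* is a pronoun, so Principle B applies: it must be free in its binding domain.
Binding domain of *them₆*: the embedded TP, whose subject is the musicians₂.
*the lawyers₁* c-commands the pronoun but from outside its binding domain, and is not c-commanded by it → coindexation permitted.
*the musicians₂* c-commands the pronoun within its binding domain → coindexation would violate Principle B.
*the dancers₃*: the pronoun c-commands this R-expression → coindexation would violate Principle C on *the dancers₃*.
*the pilots₄*: the pronoun c-commands this R-expression → coindexation would violate Principle C on *the pilots₄*.
*the diplomats₅*: the pronoun c-commands this R-expression → coindexation would violate Principle C on *the diplomats₅*.

{1}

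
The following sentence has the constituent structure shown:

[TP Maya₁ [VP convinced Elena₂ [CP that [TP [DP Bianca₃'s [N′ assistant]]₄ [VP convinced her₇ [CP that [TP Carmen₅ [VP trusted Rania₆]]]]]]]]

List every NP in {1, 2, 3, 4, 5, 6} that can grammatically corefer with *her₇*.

*her* is a pronoun, so Principle B applies: it must be free in its binding domain.
Binding domain of *her₇*: the embedded TP, whose subject is [Bianca₃'s assistant]₄.
*Maya₁* c-commands the pronoun but from outside its binding domain, and is not c-commanded by it → coindexation permitted.
*Elena₂* c-commands the pronoun but from outside its binding domain, and is not c-commanded by it → coindexation permitted.
*Bianca₃* and the pronoun do not c-command one another → neither Principle B nor Principle C is at stake; coindexation permitted.
*[Bianca₃'s assistant]₄* c-commands the pronoun within its binding domain → coindexation would violate Principle B.
*Carmen₅*: the pronoun c-commands this R-expression → coindexation would violate Principle C on *Carmen₅*.
*Rania₆*: the pronoun c-commands this R-expression → coindexation would violate Principle C on *Rania₆*.

{1, 2, 3}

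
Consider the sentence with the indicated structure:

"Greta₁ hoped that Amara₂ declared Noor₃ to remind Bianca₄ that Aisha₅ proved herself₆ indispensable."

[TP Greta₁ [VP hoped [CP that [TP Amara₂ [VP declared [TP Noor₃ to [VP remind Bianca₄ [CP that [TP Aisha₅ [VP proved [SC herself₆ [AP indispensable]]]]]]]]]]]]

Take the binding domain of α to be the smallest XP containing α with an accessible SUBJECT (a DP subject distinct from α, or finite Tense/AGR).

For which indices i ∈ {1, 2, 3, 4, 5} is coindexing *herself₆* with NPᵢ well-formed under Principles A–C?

{5}

*herself* is an anaphor, so Principle A applies: it must be bound in its binding domain.
Binding domain of *herself₆*: the embedded TP, whose subject is Aisha₅.
*Greta₁* c-commands the anaphor but is outside its binding domain → cannot satisfy Principle A.
*Amara₂* c-commands the anaphor but is outside its binding domain → cannot satisfy Principle A.
*Noor₃* c-commands the anaphor but is outside its binding domain → cannot satisfy Principle A.
*Bianca₄* c-commands the anaphor but is outside its binding domain → cannot satisfy Principle A.
*Aisha₅* c-commands the anaphor within its binding domain → licit binder.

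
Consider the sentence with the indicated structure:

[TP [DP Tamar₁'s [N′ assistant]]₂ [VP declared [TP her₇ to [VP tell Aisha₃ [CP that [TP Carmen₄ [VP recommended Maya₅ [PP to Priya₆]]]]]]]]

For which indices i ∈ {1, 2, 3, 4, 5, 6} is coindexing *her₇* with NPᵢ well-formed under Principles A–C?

*her* is a pronoun, so Principle B applies: it must be free in its binding domain.
Binding domain of *her₇*: the matrix TP, whose subject is [Tamar₁'s assistant]₂.
*Tamar₁* and the pronoun do not c-command one another → neither Principle B nor Principle C is at stake; coindexation permitted.
*[Tamar₁'s assistant]₂* c-commands the pronoun within its binding domain → coindexation would violate Principle B.
*Aisha₃*: the pronoun c-commands this R-expression → coindexation would violate Principle C on *Aisha₃*.
*Carmen₄*: the pronoun c-commands this R-expression → coindexation would violate Principle C on *Carmen₄*.
*Maya₅*: the pronoun c-commands this R-expression → coindexation would violate Principle C on *Maya₅*.
*Priya₆*: the pronoun c-commands this R-expression → coindexation would violate Principle C on *Priya₆*.

{1}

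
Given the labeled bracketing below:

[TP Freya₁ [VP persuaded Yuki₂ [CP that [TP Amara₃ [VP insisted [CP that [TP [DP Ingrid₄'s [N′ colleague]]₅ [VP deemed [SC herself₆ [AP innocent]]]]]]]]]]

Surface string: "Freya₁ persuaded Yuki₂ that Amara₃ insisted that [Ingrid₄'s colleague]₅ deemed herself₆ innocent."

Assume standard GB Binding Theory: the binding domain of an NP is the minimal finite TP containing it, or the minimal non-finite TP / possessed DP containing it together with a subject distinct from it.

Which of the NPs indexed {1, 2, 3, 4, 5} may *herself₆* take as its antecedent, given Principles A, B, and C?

{5}

*herself* is an anaphor, so Principle A applies: it must be bound in its binding domain.
Binding domain of *herself₆*: the embedded TP, whose subject is [Ingrid₄'s colleague]₅.
*Freya₁* c-commands the anaphor but is outside its binding domain → cannot satisfy Principle A.
*Yuki₂* c-commands the anaphor but is outside its binding domain → cannot satisfy Principle A.
*Amara₃* c-commands the anaphor but is outside its binding domain → cannot satisfy Principle A.
*Ingrid₄* does not c-command the anaphor → cannot bind it.
*[Ingrid₄'s colleague]₅* c-commands the anaphor within its binding domain → licit binder.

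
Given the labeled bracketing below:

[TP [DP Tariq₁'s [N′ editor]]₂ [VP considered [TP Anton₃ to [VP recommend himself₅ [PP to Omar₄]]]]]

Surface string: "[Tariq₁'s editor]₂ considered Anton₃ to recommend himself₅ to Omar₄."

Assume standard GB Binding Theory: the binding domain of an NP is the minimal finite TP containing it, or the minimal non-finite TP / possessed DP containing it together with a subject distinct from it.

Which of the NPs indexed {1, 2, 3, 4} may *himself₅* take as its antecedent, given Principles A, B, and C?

*himself* is an anaphor, so Principle A applies: it must be bound in its binding domain.
Binding domain of *himself₅*: the embedded TP, whose subject is Anton₃.
*Tariq₁* does not c-command the anaphor → cannot bind it.
*[Tariq₁'s editor]₂* c-commands the anaphor but is outside its binding domain → cannot satisfy Principle A.
*Anton₃* c-commands the anaphor within its binding domain → licit binder.
*Omar₄* does not c-command the anaphor → cannot bind it.

{3}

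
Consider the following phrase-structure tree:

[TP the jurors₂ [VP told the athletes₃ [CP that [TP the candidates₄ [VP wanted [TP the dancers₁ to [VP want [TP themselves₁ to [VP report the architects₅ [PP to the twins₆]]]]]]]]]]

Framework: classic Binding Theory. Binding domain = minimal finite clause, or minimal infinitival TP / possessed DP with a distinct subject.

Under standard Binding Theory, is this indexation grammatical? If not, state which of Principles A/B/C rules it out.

grammatical

The two coindexed NPs are *the dancers₁* and *themselves₁*.
*themselves₁* is an anaphor; its binding domain is the embedded TP, whose subject is the dancers₁. *the dancers₁* c-commands it within that domain and shares its index, so Principle A is satisfied.
*the dancers₁* is an R-expression; *themselves₁* does not c-command it, and no other NP shares its index, so Principle C is satisfied.
All principles are respected.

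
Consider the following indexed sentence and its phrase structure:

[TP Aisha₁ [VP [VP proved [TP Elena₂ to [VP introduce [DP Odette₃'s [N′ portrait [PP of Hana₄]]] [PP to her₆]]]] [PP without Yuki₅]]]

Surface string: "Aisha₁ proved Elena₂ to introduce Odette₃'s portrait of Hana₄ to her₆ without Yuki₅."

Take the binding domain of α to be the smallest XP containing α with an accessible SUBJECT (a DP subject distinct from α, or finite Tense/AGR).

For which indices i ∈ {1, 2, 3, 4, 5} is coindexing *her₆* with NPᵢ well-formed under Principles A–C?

*her* is a pronoun, so Principle B applies: it must be free in its binding domain.
Binding domain of *her₆*: the embedded TP, whose subject is Elena₂.
*Aisha₁* c-commands the pronoun but from outside its binding domain, and is not c-commanded by it → coindexation permitted.
*Elena₂* c-commands the pronoun within its binding domain → coindexation would violate Principle B.
*Odette₃* and the pronoun do not c-command one another → neither Principle B nor Principle C is at stake; coindexation permitted.
*Hana₄* and the pronoun do not c-command one another → neither Principle B nor Principle C is at stake; coindexation permitted.
*Yuki₅* and the pronoun do not c-command one another → neither Principle B nor Principle C is at stake; coindexation permitted.

{1, 3, 4, 5}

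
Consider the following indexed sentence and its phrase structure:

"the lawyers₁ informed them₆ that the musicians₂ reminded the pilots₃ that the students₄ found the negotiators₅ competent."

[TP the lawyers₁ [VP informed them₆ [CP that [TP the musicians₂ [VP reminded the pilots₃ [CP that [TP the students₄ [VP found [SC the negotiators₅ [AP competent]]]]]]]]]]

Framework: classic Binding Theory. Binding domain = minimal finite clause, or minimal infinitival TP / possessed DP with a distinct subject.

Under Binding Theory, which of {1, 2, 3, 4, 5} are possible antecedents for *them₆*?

none

*them* is a pronoun, so Principle B applies: it must be free in its binding domain.
Binding domain of *them₆*: the matrix TP, whose subject is the lawyers₁.
*the lawyers₁* c-commands the pronoun within its binding domain → coindexation would violate Principle B.
*the musicians₂*: the pronoun c-commands this R-expression → coindexation would violate Principle C on *the musicians₂*.
*the pilots₃*: the pronoun c-commands this R-expression → coindexation would violate Principle C on *the pilots₃*.
*the students₄*: the pronoun c-commands this R-expression → coindexation would violate Principle C on *the students₄*.
*the negotiators₅*: the pronoun c-commands this R-expression → coindexation would violate Principle C on *the negotiators₅*.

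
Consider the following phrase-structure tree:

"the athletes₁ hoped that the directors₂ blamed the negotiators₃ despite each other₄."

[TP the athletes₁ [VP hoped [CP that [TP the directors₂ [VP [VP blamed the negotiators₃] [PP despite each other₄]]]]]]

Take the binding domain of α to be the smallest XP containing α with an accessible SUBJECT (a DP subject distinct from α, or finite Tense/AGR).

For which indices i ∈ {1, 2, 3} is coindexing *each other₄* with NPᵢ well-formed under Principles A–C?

*each other* is an anaphor, so Principle A applies: it must be bound in its binding domain.
Binding domain of *each other₄*: the embedded TP, whose subject is the directors₂.
*the athletes₁* c-commands the anaphor but is outside its binding domain → cannot satisfy Principle A.
*the directors₂* c-commands the anaphor within its binding domain → licit binder.
*the negotiators₃* does not c-command the anaphor → cannot bind it.

{2}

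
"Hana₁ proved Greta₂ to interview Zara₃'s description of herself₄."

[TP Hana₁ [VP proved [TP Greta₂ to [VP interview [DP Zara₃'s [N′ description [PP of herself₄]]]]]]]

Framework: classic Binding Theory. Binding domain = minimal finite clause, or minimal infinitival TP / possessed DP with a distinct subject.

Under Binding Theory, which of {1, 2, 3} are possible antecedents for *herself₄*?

{3}

*herself* is an anaphor, so Principle A applies: it must be bound in its binding domain.
Binding domain of *herself₄*: the possessed DP, whose subject is Zara₃.
*Hana₁* c-commands the anaphor but is outside its binding domain → cannot satisfy Principle A.
*Greta₂* c-commands the anaphor but is outside its binding domain → cannot satisfy Principle A.
*Zara₃* c-commands the anaphor within its binding domain → licit binder.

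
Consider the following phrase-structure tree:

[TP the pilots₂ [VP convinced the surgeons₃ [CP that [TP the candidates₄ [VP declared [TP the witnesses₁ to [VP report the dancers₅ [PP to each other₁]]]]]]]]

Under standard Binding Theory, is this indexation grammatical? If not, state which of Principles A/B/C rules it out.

grammatical

The two coindexed NPs are *the witnesses₁* and *each other₁*.
*each other₁* is an anaphor; its binding domain is the embedded TP, whose subject is the witnesses₁. *the witnesses₁* c-commands it within that domain and shares its index, so Principle A is satisfied.
*the witnesses₁* is an R-expression; *each other₁* does not c-command it, and no other NP shares its index, so Principle C is satisfied.
All principles are respected.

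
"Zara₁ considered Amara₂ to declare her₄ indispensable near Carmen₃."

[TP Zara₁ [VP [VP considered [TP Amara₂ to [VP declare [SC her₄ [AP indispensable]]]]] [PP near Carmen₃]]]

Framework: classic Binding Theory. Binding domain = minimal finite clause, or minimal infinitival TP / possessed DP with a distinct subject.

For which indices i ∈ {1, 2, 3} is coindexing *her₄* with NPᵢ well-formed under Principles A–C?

{1, 3}

*her* is a pronoun, so Principle B applies: it must be free in its binding domain.
Binding domain of *her₄*: the embedded TP, whose subject is Amara₂.
*Zara₁* c-commands the pronoun but from outside its binding domain, and is not c-commanded by it → coindexation permitted.
*Amara₂* c-commands the pronoun within its binding domain → coindexation would violate Principle B.
*Carmen₃* and the pronoun do not c-command one another → neither Principle B nor Principle C is at stake; coindexation permitted.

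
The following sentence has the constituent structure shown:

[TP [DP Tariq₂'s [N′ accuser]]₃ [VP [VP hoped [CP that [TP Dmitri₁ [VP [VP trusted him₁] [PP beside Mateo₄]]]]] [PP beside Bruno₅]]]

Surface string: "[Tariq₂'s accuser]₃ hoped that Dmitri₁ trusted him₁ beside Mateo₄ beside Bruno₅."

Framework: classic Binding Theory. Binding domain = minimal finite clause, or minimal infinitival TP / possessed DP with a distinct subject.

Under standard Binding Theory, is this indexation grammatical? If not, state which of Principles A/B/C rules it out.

The two coindexed NPs are *Dmitri₁* and *him₁*.
*him₁* is a pronoun. Its binding domain is the embedded TP, whose subject is Dmitri₁.
*Dmitri₁* c-commands it within that domain and carries the same index.
The pronoun is locally bound → Principle B violation.

Principle B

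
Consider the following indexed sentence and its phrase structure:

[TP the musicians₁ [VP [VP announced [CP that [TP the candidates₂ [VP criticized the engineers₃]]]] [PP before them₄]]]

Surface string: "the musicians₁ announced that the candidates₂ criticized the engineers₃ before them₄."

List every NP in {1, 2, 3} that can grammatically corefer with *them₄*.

{2, 3}

*them* is a pronoun, so Principle B applies: it must be free in its binding domain.
Binding domain of *them₄*: the matrix TP, whose subject is the musicians₁.
*the musicians₁* c-commands the pronoun within its binding domain → coindexation would violate Principle B.
*the candidates₂* and the pronoun do not c-command one another → neither Principle B nor Principle C is at stake; coindexation permitted.
*the engineers₃* and the pronoun do not c-command one another → neither Principle B nor Principle C is at stake; coindexation permitted.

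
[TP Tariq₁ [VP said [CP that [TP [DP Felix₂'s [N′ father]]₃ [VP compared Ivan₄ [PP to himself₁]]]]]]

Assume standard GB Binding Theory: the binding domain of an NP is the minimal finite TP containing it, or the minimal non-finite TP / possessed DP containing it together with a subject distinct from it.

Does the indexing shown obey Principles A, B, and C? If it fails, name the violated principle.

The two coindexed NPs are *Tariq₁* and *himself₁*.
*himself₁* is an anaphor. Principle A requires it to be bound within its binding domain — the embedded TP, whose subject is [Felix₂'s father]₃.
Within that domain it is c-commanded by *[Felix₂'s father]₃*, *Ivan₄*, none of which share its index.
*Tariq₁* does c-command the anaphor, but from outside its binding domain.
The anaphor is unbound in its domain → Principle A violation.

Principle A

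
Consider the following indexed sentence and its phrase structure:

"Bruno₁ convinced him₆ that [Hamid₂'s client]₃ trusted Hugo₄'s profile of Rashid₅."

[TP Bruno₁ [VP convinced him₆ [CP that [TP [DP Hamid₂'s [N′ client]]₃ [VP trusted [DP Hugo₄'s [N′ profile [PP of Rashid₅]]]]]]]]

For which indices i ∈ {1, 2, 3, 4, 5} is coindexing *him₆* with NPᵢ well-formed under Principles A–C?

none

*him* is a pronoun, so Principle B applies: it must be free in its binding domain.
Binding domain of *him₆*: the matrix TP, whose subject is Bruno₁.
*Bruno₁* c-commands the pronoun within its binding domain → coindexation would violate Principle B.
*Hamid₂*: the pronoun c-commands this R-expression → coindexation would violate Principle C on *Hamid₂*.
*[Hamid₂'s client]₃*: the pronoun c-commands this R-expression → coindexation would violate Principle C on *[Hamid₂'s client]₃*.
*Hugo₄*: the pronoun c-commands this R-expression → coindexation would violate Principle C on *Hugo₄*.
*Rashid₅*: the pronoun c-commands this R-expression → coindexation would violate Principle C on *Rashid₅*.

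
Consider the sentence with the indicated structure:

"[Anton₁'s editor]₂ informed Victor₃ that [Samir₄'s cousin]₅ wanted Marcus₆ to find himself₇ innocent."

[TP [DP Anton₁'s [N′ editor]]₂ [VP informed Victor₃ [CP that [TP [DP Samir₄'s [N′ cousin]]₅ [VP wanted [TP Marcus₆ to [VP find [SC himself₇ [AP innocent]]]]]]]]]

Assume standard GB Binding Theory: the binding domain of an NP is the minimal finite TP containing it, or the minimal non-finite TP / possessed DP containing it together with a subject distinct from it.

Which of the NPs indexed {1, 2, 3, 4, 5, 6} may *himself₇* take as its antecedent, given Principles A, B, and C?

{6}

*himself* is an anaphor, so Principle A applies: it must be bound in its binding domain.
Binding domain of *himself₇*: the embedded TP, whose subject is Marcus₆.
*Anton₁* does not c-command the anaphor → cannot bind it.
*[Anton₁'s editor]₂* c-commands the anaphor but is outside its binding domain → cannot satisfy Principle A.
*Victor₃* c-commands the anaphor but is outside its binding domain → cannot satisfy Principle A.
*Samir₄* does not c-command the anaphor → cannot bind it.
*[Samir₄'s cousin]₅* c-commands the anaphor but is outside its binding domain → cannot satisfy Principle A.
*Marcus₆* c-commands the anaphor within its binding domain → licit binder.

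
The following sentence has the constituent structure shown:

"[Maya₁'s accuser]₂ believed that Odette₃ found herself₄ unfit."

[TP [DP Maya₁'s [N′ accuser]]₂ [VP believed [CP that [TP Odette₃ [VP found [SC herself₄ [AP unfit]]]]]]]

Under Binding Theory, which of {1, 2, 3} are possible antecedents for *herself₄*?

*herself* is an anaphor, so Principle A applies: it must be bound in its binding domain.
Binding domain of *herself₄*: the embedded TP, whose subject is Odette₃.
*Maya₁* does not c-command the anaphor → cannot bind it.
*[Maya₁'s accuser]₂* c-commands the anaphor but is outside its binding domain → cannot satisfy Principle A.
*Odette₃* c-commands the anaphor within its binding domain → licit binder.

{3}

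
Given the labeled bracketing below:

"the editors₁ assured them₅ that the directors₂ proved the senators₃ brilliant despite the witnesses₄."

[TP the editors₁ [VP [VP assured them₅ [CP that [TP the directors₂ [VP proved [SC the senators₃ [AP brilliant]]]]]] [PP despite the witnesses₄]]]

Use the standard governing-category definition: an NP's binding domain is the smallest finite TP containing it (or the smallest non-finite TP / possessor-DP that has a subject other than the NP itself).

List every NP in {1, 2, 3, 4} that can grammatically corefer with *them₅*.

{4}

*them* is a pronoun, so Principle B applies: it must be free in its binding domain.
Binding domain of *them₅*: the matrix TP, whose subject is the editors₁.
*the editors₁* c-commands the pronoun within its binding domain → coindexation would violate Principle B.
*the directors₂*: the pronoun c-commands this R-expression → coindexation would violate Principle C on *the directors₂*.
*the senators₃*: the pronoun c-commands this R-expression → coindexation would violate Principle C on *the senators₃*.
*the witnesses₄* and the pronoun do not c-command one another → neither Principle B nor Principle C is at stake; coindexation permitted.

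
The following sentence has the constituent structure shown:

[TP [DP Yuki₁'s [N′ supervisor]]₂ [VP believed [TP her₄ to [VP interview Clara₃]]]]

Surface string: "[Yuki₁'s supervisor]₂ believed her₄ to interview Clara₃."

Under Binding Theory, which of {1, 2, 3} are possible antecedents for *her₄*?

*her* is a pronoun, so Principle B applies: it must be free in its binding domain.
Binding domain of *her₄*: the matrix TP, whose subject is [Yuki₁'s supervisor]₂.
*Yuki₁* and the pronoun do not c-command one another → neither Principle B nor Principle C is at stake; coindexation permitted.
*[Yuki₁'s supervisor]₂* c-commands the pronoun within its binding domain → coindexation would violate Principle B.
*Clara₃*: the pronoun c-commands this R-expression → coindexation would violate Principle C on *Clara₃*.

{1}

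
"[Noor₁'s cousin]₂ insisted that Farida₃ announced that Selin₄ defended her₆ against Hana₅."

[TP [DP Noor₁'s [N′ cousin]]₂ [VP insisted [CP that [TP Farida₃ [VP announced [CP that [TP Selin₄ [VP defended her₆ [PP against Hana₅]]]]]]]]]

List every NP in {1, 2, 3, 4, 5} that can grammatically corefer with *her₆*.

{1, 2, 3}

*her* is a pronoun, so Principle B applies: it must be free in its binding domain.
Binding domain of *her₆*: the embedded TP, whose subject is Selin₄.
*Noor₁* and the pronoun do not c-command one another → neither Principle B nor Principle C is at stake; coindexation permitted.
*[Noor₁'s cousin]₂* c-commands the pronoun but from outside its binding domain, and is not c-commanded by it → coindexation permitted.
*Farida₃* c-commands the pronoun but from outside its binding domain, and is not c-commanded by it → coindexation permitted.
*Selin₄* c-commands the pronoun within its binding domain → coindexation would violate Principle B.
*Hana₅*: the pronoun c-commands this R-expression → coindexation would violate Principle C on *Hana₅*.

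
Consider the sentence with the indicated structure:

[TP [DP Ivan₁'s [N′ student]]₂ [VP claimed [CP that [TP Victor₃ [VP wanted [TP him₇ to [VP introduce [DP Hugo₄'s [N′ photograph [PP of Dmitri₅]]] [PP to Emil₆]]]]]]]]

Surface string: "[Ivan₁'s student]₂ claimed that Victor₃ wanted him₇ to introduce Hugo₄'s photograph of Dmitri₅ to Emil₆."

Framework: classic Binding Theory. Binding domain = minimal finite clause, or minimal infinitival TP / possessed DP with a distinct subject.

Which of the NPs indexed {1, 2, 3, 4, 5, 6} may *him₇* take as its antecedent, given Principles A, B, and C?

*him* is a pronoun, so Principle B applies: it must be free in its binding domain.
Binding domain of *him₇*: the embedded TP, whose subject is Victor₃.
*Ivan₁* and the pronoun do not c-command one another → neither Principle B nor Principle C is at stake; coindexation permitted.
*[Ivan₁'s student]₂* c-commands the pronoun but from outside its binding domain, and is not c-commanded by it → coindexation permitted.
*Victor₃* c-commands the pronoun within its binding domain → coindexation would violate Principle B.
*Hugo₄*: the pronoun c-commands this R-expression → coindexation would violate Principle C on *Hugo₄*.
*Dmitri₅*: the pronoun c-commands this R-expression → coindexation would violate Principle C on *Dmitri₅*.
*Emil₆*: the pronoun c-commands this R-expression → coindexation would violate Principle C on *Emil₆*.

{1, 2}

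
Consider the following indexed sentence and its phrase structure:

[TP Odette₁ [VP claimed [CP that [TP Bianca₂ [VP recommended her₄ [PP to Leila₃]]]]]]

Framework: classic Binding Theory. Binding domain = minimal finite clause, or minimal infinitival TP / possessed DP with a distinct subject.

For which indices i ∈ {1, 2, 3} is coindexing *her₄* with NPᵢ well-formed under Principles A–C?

{1}

*her* is a pronoun, so Principle B applies: it must be free in its binding domain.
Binding domain of *her₄*: the embedded TP, whose subject is Bianca₂.
*Odette₁* c-commands the pronoun but from outside its binding domain, and is not c-commanded by it → coindexation permitted.
*Bianca₂* c-commands the pronoun within its binding domain → coindexation would violate Principle B.
*Leila₃*: the pronoun c-commands this R-expression → coindexation would violate Principle C on *Leila₃*.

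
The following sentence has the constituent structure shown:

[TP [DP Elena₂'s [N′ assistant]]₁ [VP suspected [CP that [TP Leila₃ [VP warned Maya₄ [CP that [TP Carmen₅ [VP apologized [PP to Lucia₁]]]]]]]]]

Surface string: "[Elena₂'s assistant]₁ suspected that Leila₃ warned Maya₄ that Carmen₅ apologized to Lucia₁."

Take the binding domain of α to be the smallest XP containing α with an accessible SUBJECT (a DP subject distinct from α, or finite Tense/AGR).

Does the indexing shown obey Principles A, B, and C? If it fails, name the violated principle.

The two coindexed NPs are *[Elena₂'s assistant]₁* and *Lucia₁*.
*Lucia₁* is an R-expression. Principle C requires it to be free everywhere.
*[Elena₂'s assistant]₁* c-commands it and carries the same index.
The R-expression is bound → Principle C violation.

Principle C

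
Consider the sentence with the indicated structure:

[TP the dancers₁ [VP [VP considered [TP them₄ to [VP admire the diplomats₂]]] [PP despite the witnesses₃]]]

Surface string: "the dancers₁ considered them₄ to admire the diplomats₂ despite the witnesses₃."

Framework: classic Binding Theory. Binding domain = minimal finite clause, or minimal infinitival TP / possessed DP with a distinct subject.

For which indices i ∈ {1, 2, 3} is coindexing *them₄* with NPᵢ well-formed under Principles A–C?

*them* is a pronoun, so Principle B applies: it must be free in its binding domain.
Binding domain of *them₄*: the matrix TP, whose subject is the dancers₁.
*the dancers₁* c-commands the pronoun within its binding domain → coindexation would violate Principle B.
*the diplomats₂*: the pronoun c-commands this R-expression → coindexation would violate Principle C on *the diplomats₂*.
*the witnesses₃* and the pronoun do not c-command one another → neither Principle B nor Principle C is at stake; coindexation permitted.

{3}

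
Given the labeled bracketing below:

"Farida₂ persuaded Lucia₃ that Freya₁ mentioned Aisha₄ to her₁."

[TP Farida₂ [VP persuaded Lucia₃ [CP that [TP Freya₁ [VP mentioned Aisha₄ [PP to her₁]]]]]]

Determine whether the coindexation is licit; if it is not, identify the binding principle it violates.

The two coindexed NPs are *Freya₁* and *her₁*.
*her₁* is a pronoun. Its binding domain is the embedded TP, whose subject is Freya₁.
*Freya₁* c-commands it within that domain and carries the same index.
The pronoun is locally bound → Principle B violation.

Principle B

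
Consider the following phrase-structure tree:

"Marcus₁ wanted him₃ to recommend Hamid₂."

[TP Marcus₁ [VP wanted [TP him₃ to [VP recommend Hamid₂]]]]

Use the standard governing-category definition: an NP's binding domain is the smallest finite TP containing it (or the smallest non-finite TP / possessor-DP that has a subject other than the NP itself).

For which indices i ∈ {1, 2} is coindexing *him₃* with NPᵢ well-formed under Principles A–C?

none

*him* is a pronoun, so Principle B applies: it must be free in its binding domain.
Binding domain of *him₃*: the matrix TP, whose subject is Marcus₁.
*Marcus₁* c-commands the pronoun within its binding domain → coindexation would violate Principle B.
*Hamid₂*: the pronoun c-commands this R-expression → coindexation would violate Principle C on *Hamid₂*.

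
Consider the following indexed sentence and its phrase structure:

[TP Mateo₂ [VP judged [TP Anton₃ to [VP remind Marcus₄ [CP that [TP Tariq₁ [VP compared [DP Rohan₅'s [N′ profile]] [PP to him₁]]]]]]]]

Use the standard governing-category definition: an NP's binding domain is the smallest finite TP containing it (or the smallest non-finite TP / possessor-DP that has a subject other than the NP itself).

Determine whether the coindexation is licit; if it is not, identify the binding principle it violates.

The two coindexed NPs are *Tariq₁* and *him₁*.
*him₁* is a pronoun. Its binding domain is the embedded TP, whose subject is Tariq₁.
*Tariq₁* c-commands it within that domain and carries the same index.
The pronoun is locally bound → Principle B violation.

Principle B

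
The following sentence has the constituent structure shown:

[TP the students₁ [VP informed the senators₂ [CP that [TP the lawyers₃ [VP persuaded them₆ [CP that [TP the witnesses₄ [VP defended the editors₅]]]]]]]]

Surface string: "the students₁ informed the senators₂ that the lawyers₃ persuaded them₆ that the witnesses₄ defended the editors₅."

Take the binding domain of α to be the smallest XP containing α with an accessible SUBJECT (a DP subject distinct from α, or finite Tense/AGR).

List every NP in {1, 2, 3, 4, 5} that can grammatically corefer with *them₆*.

{1, 2}

*them* is a pronoun, so Principle B applies: it must be free in its binding domain.
Binding domain of *them₆*: the embedded TP, whose subject is the lawyers₃.
*the students₁* c-commands the pronoun but from outside its binding domain, and is not c-commanded by it → coindexation permitted.
*the senators₂* c-commands the pronoun but from outside its binding domain, and is not c-commanded by it → coindexation permitted.
*the lawyers₃* c-commands the pronoun within its binding domain → coindexation would violate Principle B.
*the witnesses₄*: the pronoun c-commands this R-expression → coindexation would violate Principle C on *the witnesses₄*.
*the editors₅*: the pronoun c-commands this R-expression → coindexation would violate Principle C on *the editors₅*.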